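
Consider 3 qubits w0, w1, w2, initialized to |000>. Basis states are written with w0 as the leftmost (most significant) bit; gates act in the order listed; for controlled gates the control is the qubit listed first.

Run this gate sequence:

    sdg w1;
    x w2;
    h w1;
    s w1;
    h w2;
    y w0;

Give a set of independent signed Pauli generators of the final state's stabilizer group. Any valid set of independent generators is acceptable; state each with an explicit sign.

The stabilizer group can be generated by +IYI, -IIX, -ZII, among other valid generating sets.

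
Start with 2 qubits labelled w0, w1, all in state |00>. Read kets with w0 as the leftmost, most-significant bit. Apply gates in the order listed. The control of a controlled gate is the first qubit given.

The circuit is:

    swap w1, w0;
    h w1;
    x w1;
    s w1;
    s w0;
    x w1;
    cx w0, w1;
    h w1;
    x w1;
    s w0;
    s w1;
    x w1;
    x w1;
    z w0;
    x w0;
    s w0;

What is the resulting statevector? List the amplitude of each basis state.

After the circuit, the state carries amplitude 0 on |00>, 0 on |01>, -1/2 - I/2 on |10>, -1/2 - I/2 on |11>.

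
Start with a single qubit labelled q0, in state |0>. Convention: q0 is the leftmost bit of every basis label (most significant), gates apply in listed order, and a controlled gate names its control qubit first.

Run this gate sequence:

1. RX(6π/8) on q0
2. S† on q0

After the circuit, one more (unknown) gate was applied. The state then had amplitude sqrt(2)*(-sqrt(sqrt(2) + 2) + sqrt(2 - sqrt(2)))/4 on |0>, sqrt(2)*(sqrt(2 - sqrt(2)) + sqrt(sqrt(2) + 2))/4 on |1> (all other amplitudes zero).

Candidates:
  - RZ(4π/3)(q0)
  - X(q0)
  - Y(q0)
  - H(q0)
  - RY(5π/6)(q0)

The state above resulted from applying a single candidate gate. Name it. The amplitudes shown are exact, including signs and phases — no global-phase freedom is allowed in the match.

It was H(q0) that produced the state shown.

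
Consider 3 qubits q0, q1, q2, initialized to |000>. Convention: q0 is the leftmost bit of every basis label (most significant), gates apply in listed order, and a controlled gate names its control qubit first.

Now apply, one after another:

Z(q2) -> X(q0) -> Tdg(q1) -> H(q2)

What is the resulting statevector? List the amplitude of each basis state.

The resulting statevector has amplitude sqrt(2)/2 on |100>, sqrt(2)/2 on |101>, and 0 on every other basis state.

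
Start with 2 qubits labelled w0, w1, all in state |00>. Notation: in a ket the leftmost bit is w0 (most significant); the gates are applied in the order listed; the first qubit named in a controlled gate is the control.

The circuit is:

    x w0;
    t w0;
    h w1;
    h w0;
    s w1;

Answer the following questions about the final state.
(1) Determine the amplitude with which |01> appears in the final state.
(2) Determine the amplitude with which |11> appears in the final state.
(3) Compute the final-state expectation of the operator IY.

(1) The final state's coefficient on |01> equals exp(3*I*pi/4)/2.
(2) The final state's coefficient on |11> equals -exp(3*I*pi/4)/2.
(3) The expectation value of IY is 1.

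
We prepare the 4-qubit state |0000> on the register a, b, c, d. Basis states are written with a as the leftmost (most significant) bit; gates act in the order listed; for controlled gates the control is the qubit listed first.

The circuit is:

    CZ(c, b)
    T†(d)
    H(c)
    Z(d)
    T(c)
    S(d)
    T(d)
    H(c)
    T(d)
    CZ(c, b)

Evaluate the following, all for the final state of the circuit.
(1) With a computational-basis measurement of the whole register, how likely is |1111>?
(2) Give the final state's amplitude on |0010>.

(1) A full measurement returns |1111> with probability 0.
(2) |0010> carries amplitude 1/2 - exp(I*pi/4)/2 in the final state.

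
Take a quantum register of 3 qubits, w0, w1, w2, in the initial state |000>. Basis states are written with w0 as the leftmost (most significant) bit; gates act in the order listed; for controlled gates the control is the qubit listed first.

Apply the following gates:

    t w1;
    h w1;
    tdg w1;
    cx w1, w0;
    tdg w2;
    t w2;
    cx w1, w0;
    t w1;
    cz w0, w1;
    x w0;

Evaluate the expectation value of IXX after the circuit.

In the final state, IXX has expectation 0. Key observation: gates 3-8 undo each other exactly, leaving only the rest of the circuit to track.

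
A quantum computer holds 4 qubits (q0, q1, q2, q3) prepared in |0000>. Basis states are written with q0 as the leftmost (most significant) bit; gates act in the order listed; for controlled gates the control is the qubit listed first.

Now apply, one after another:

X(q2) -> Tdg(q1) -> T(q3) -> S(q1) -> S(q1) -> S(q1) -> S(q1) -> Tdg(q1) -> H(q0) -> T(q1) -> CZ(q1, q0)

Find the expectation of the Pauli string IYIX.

The expectation value of IYIX is 0. Key observation: gates 4-7 undo each other exactly, leaving only the rest of the circuit to track.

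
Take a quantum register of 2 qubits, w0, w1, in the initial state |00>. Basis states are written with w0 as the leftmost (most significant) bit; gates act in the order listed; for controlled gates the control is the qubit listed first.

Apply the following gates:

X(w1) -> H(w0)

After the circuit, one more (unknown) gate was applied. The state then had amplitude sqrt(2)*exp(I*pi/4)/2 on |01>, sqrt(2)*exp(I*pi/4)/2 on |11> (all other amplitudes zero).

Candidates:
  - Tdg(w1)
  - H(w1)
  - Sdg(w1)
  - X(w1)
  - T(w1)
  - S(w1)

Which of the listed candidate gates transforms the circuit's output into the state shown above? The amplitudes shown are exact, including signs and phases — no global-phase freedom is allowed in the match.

The unique candidate consistent with the amplitudes is T(w1).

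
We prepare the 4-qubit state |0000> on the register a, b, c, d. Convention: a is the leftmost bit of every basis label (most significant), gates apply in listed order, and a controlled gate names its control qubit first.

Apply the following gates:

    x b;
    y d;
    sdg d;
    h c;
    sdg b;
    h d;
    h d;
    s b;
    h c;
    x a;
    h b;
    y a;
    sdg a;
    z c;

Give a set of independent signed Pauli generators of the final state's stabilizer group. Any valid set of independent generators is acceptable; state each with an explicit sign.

The stabilizer group can be generated by -IXII, +ZIII, +IIZI, -IIIZ, among other valid generating sets.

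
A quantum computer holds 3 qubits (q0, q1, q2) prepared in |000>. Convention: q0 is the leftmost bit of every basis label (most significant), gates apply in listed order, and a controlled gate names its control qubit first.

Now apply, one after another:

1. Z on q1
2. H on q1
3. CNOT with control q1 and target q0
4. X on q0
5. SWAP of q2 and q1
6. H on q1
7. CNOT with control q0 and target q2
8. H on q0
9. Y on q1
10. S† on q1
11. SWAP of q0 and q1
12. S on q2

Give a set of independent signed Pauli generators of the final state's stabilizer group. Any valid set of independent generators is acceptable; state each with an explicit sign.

The final state is stabilized by the group generated by +YII, +IZI, -IIZ; other independent generating sets are equally valid.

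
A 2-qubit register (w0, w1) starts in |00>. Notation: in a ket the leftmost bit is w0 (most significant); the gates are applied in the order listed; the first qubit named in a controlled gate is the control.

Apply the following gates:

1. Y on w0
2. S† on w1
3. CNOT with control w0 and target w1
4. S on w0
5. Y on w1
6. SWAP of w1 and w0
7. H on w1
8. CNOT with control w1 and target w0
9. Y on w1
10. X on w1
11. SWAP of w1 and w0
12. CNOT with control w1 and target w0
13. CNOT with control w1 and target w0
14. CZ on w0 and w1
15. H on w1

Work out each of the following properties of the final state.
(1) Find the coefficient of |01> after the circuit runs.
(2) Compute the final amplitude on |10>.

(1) The final state's coefficient on |01> equals -1/2. Key observation: gates 12-13 undo each other exactly, leaving only the rest of the circuit to track.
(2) The amplitude on |10> is 1/2.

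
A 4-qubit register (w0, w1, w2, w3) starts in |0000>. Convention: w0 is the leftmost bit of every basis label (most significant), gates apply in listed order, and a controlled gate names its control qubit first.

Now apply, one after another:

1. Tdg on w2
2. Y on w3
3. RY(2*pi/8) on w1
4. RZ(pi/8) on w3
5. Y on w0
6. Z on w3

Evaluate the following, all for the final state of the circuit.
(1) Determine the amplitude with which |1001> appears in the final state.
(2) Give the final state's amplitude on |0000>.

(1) The final state's coefficient on |1001> equals sqrt(sqrt(2) + 2)*exp(I*pi/16)/2.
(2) |0000> carries amplitude 0 in the final state.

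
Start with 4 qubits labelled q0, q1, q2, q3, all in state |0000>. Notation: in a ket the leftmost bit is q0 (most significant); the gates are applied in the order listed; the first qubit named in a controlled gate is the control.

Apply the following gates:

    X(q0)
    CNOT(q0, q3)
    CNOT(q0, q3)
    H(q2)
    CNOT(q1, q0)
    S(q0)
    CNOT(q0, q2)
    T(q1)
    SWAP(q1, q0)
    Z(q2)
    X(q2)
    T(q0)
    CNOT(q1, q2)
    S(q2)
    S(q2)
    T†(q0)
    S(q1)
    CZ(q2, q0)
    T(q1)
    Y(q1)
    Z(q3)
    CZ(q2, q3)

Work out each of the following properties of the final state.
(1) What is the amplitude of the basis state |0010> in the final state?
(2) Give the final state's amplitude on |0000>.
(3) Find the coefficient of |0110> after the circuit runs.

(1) The final state's coefficient on |0010> equals sqrt(2)*exp(3*I*pi/4)/2. Key observation: steps 2-3 multiply out to the identity, so the circuit reduces to the remaining gates.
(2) The final state's coefficient on |0000> equals sqrt(2)*exp(3*I*pi/4)/2.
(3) The amplitude on |0110> is 0.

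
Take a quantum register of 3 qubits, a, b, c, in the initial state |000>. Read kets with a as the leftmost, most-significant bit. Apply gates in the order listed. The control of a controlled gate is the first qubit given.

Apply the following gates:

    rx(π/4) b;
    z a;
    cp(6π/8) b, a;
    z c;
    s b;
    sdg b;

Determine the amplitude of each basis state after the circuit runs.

After the circuit, the state carries amplitude sqrt(sqrt(2) + 2)/2 on |000>, -I*sqrt(2 - sqrt(2))/2 on |010>, and 0 on every other basis state. Key observation: the block from step 5 through step 6 cancels to the identity and can be dropped.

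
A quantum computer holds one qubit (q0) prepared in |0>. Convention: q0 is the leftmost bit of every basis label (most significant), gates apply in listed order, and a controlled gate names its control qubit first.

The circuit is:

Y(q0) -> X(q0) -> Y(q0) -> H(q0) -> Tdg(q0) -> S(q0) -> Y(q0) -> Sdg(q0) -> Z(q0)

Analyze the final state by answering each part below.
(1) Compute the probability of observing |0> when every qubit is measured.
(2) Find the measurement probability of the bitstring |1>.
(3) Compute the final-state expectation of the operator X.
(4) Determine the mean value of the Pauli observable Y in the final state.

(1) A full measurement returns |0> with probability 1/2.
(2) The probability of measuring |1> is 1/2.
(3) The observable X averages to sqrt(2)/2.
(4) In the final state, Y has expectation sqrt(2)/2.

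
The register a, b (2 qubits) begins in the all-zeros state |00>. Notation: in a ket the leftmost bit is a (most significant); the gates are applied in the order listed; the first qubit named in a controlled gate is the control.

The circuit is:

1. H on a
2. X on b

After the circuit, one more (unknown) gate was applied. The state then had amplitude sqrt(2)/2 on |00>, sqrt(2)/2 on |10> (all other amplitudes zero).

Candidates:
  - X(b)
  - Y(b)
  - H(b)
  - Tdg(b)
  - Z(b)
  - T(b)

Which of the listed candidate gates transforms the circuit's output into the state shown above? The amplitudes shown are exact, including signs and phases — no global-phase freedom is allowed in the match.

The unique candidate consistent with the amplitudes is X(b).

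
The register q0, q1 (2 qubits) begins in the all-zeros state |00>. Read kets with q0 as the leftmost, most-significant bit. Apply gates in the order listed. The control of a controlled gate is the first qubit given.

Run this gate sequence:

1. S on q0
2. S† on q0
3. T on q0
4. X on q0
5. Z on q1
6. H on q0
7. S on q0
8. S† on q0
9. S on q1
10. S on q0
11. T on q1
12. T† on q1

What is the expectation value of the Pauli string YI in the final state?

The observable YI averages to -1. Key observation: steps 7-8 multiply out to the identity, so the circuit reduces to the remaining gates.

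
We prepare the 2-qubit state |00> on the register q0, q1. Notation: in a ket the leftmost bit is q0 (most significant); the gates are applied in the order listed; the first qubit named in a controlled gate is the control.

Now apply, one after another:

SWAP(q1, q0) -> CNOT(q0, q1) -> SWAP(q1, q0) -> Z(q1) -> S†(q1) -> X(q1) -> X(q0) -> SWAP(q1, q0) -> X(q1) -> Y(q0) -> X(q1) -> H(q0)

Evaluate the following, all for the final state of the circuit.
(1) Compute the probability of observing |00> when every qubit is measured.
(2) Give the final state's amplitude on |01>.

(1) The probability of measuring |00> is 0.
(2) The amplitude on |01> is -sqrt(2)*I/2.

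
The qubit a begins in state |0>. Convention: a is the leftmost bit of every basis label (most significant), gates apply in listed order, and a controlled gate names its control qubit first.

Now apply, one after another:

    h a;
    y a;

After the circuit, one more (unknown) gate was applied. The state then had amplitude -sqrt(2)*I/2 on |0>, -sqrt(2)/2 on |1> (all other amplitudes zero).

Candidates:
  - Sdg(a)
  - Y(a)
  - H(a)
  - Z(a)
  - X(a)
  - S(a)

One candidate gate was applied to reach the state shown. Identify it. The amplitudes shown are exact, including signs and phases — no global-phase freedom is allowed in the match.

It was S(a) that produced the state shown.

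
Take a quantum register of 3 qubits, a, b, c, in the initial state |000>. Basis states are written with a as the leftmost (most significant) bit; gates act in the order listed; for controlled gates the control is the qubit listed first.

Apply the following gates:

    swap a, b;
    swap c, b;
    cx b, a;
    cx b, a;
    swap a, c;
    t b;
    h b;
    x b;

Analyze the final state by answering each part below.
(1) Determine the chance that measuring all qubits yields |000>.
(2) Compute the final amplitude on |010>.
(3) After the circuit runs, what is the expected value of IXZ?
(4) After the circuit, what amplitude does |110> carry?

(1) Outcome |000> occurs with probability 1/2.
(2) |010> carries amplitude sqrt(2)/2 in the final state.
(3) In the final state, IXZ has expectation 1.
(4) The final state's coefficient on |110> equals 0.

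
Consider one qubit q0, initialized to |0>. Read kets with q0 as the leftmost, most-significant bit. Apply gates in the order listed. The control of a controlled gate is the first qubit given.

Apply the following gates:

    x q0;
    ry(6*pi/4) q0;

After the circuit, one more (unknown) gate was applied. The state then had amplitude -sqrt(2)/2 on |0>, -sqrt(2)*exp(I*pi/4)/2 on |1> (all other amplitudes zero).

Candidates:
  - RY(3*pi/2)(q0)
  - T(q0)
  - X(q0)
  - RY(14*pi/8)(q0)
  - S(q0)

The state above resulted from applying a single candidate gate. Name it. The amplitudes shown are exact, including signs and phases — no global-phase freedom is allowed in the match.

The applied gate was T(q0).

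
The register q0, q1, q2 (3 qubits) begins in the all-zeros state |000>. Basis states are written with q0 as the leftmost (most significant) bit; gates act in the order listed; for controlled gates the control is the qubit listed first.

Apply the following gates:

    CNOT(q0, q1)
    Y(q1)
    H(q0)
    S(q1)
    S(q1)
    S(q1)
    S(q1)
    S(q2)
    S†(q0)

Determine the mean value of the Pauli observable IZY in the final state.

The expectation value of IZY is 0. Key observation: the block from step 4 through step 7 cancels to the identity and can be dropped.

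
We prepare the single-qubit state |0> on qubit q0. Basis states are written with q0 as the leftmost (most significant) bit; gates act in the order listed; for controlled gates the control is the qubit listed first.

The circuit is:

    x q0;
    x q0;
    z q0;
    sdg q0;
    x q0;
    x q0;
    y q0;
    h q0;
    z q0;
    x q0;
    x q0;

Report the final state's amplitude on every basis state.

After the circuit, the state carries amplitude sqrt(2)*I/2 on |0>, sqrt(2)*I/2 on |1>.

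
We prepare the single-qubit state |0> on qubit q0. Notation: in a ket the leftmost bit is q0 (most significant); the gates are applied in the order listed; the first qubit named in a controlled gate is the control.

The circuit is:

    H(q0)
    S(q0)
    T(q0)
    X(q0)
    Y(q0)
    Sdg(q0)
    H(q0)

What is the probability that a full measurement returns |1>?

A full measurement returns |1> with probability sqrt(2)/4 + 1/2.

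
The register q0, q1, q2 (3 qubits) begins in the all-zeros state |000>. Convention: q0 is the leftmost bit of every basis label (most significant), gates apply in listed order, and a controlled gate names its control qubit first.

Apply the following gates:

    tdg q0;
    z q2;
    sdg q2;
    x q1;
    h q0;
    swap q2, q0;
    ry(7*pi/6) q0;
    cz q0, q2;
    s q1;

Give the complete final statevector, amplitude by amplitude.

The final amplitudes are 0 on |000>, 0 on |001>, I*(1 - sqrt(3))/4 on |010>, I*(1 - sqrt(3))/4 on |011>, 0 on |100>, 0 on |101>, I*(1 + sqrt(3))/4 on |110>, I*(-sqrt(3) - 1)/4 on |111>.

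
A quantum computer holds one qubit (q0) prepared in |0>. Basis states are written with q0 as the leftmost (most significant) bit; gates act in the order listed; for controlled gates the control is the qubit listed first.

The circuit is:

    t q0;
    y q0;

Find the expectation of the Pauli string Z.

In the final state, Z has expectation -1.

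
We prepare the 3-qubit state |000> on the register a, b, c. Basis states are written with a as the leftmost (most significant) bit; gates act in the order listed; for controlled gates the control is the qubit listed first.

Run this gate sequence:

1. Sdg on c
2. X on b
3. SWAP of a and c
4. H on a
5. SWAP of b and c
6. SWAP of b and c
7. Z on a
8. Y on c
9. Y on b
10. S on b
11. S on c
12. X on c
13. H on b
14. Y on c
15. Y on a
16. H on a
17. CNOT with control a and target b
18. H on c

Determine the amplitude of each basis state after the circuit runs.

The resulting statevector has amplitude -I/2 on |000>, I/2 on |001>, -I/2 on |010>, I/2 on |011>, 0 on |100>, 0 on |101>, 0 on |110>, 0 on |111>.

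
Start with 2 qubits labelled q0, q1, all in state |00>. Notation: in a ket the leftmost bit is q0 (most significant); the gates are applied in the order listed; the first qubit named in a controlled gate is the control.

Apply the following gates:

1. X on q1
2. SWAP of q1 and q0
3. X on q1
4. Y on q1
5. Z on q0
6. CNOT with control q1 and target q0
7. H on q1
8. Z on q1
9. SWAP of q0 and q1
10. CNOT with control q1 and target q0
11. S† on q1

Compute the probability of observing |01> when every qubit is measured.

A full measurement returns |01> with probability 1/2.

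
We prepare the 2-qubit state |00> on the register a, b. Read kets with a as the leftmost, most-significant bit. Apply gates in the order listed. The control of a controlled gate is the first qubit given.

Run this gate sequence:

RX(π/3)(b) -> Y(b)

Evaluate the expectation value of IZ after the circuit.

The expectation value of IZ is -1/2.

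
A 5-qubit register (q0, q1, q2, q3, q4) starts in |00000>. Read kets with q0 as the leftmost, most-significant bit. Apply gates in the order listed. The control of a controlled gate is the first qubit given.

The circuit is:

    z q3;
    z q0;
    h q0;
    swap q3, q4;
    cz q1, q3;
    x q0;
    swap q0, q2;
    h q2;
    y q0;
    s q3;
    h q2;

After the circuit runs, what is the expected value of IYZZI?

In the final state, IYZZI has expectation 0.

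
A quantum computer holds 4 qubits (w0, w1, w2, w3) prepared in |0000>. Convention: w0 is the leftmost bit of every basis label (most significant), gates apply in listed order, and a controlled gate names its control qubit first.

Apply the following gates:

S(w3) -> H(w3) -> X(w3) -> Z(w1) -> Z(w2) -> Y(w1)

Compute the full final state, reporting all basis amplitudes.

After the circuit, the state carries amplitude sqrt(2)*I/2 on |0100>, sqrt(2)*I/2 on |0101>, and 0 on every other basis state.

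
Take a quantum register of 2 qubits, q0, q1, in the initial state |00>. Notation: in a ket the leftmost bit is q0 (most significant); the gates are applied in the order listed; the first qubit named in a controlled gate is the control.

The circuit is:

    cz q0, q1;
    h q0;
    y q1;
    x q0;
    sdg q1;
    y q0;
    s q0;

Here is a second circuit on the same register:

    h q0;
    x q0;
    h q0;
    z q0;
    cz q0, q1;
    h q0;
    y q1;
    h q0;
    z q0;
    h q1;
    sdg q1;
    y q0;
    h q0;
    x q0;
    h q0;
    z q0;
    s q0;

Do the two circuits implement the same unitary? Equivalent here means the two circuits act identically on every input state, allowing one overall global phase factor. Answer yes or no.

No — the two circuits implement different unitaries, even allowing a global phase.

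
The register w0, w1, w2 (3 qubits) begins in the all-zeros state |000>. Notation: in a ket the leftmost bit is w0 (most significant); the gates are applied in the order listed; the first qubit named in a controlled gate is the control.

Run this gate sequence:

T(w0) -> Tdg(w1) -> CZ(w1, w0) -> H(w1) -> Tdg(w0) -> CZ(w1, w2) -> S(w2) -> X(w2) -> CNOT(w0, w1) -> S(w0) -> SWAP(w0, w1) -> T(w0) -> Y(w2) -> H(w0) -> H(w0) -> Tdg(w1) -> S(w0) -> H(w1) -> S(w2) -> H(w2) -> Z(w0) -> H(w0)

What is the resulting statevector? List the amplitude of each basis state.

The final amplitudes are -I/4 - exp(I*pi/4)/4 on |000>, -I/4 - exp(I*pi/4)/4 on |001>, -I/4 - exp(I*pi/4)/4 on |010>, -I/4 - exp(I*pi/4)/4 on |011>, -I/4 + exp(I*pi/4)/4 on |100>, -I/4 + exp(I*pi/4)/4 on |101>, -I/4 + exp(I*pi/4)/4 on |110>, -I/4 + exp(I*pi/4)/4 on |111>. Key observation: gates 14-15 undo each other exactly, leaving only the rest of the circuit to track.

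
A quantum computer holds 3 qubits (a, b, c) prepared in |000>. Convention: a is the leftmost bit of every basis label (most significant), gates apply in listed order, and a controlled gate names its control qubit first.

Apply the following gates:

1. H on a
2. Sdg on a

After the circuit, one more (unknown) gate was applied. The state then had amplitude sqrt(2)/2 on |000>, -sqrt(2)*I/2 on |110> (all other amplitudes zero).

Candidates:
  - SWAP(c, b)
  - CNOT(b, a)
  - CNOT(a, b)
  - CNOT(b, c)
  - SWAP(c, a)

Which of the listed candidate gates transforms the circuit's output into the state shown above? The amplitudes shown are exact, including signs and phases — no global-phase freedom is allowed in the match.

The applied gate was CNOT(a, b).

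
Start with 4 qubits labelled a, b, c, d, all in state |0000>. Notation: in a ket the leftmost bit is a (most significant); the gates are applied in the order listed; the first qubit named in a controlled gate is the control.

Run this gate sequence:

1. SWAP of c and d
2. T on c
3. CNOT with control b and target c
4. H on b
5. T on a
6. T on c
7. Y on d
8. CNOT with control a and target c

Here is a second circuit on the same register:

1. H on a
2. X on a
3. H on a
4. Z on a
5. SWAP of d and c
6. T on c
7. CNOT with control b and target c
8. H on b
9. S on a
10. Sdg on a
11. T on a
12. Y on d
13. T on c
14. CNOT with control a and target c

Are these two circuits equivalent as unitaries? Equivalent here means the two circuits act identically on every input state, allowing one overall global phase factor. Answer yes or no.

Yes — the two circuits implement the same unitary up to a global phase.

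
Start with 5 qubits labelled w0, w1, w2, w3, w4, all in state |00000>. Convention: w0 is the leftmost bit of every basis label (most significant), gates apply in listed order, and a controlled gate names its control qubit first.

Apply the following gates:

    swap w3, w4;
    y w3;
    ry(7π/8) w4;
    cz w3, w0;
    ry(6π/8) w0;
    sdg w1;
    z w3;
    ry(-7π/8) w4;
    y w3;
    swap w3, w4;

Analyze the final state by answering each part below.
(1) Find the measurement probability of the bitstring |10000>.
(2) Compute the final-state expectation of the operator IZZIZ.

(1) Outcome |10000> occurs with probability sqrt(2)/4 + 1/2.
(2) In the final state, IZZIZ has expectation 1.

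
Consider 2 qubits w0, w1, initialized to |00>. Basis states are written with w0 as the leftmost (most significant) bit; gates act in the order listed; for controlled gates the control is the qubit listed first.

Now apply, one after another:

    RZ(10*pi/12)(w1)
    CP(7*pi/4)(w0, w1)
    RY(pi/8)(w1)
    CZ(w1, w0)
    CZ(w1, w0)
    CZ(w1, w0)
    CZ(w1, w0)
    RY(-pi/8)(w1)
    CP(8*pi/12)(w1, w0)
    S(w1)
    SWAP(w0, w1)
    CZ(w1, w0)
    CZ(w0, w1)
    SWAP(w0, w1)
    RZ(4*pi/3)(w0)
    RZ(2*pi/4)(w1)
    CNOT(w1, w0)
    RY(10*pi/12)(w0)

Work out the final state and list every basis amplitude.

After the circuit, the state carries amplitude -sqrt(2)*exp(2*I*pi/3)*cos(pi/16)**2/4 - sqrt(2)*exp(2*I*pi/3)*sin(pi/16)**2/4 + sqrt(6)*exp(2*I*pi/3)*sin(pi/16)**2/4 + sqrt(6)*exp(2*I*pi/3)*cos(pi/16)**2/4 on |00>, 0 on |01>, sqrt(2)*exp(2*I*pi/3)*sin(pi/16)**2/4 + sqrt(6)*exp(2*I*pi/3)*sin(pi/16)**2/4 + sqrt(2)*exp(2*I*pi/3)*cos(pi/16)**2/4 + sqrt(6)*exp(2*I*pi/3)*cos(pi/16)**2/4 on |10>, 0 on |11>. Key observation: steps 3-8 multiply out to the identity, so the circuit reduces to the remaining gates.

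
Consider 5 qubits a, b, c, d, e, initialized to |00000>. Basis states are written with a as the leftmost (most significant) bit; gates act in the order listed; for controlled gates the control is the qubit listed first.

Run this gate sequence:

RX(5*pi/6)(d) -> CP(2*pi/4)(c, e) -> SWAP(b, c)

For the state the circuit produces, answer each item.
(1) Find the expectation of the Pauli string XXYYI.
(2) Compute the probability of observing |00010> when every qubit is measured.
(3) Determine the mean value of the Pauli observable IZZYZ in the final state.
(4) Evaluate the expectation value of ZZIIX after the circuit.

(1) The expectation value of XXYYI is 0.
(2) Outcome |00010> occurs with probability sqrt(3)/4 + 1/2.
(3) In the final state, IZZYZ has expectation -1/2.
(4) The expectation value of ZZIIX is 0.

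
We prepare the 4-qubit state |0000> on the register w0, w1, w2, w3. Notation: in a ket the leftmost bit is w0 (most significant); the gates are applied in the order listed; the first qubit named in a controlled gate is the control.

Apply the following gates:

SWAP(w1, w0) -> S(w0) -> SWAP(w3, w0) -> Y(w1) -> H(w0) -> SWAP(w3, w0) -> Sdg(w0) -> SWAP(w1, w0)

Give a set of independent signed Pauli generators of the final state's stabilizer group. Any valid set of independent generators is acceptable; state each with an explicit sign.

One valid set of independent stabilizer generators is +IIIX, -ZIII, +IZII, +IIZI (any independent generating set of the same group is equally correct).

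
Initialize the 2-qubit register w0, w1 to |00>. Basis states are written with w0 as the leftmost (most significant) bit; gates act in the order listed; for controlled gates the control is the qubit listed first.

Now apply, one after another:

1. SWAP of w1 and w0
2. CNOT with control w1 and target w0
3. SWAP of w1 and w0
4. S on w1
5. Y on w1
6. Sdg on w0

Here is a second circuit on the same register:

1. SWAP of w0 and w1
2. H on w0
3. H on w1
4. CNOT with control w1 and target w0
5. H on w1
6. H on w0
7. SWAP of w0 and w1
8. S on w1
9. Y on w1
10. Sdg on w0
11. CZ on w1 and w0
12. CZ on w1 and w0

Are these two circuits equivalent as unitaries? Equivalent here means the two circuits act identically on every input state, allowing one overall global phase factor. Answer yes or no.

No, they are not equivalent — no single phase factor reconciles the two unitaries.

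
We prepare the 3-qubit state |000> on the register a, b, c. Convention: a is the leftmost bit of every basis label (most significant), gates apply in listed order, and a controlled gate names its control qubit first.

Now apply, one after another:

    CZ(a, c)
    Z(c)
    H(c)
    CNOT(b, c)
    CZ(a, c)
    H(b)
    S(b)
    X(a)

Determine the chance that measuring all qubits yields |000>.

Outcome |000> occurs with probability 0.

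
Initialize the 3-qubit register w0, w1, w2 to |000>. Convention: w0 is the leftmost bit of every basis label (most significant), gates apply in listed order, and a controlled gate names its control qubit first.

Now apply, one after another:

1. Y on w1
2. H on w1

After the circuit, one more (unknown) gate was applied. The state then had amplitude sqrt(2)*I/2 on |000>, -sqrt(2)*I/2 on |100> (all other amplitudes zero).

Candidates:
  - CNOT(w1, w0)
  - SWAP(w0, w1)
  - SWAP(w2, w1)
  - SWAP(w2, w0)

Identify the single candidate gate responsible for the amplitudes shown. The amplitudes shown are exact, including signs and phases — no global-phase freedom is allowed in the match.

It was SWAP(w0, w1) that produced the state shown.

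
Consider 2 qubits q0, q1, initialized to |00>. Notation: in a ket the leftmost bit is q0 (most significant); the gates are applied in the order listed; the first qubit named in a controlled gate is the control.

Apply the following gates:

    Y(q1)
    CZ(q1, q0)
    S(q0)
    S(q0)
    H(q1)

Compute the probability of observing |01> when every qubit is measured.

A full measurement returns |01> with probability 1/2.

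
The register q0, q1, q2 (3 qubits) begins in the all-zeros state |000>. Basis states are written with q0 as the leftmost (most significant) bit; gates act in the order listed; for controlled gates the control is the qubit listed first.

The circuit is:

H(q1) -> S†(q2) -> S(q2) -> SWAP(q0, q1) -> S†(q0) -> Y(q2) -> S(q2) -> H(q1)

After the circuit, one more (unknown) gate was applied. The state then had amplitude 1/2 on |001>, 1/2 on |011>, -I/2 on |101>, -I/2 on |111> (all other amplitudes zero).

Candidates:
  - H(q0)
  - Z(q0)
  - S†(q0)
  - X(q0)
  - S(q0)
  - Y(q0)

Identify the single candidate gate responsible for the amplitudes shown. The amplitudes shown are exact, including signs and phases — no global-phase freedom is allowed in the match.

It was Y(q0) that produced the state shown.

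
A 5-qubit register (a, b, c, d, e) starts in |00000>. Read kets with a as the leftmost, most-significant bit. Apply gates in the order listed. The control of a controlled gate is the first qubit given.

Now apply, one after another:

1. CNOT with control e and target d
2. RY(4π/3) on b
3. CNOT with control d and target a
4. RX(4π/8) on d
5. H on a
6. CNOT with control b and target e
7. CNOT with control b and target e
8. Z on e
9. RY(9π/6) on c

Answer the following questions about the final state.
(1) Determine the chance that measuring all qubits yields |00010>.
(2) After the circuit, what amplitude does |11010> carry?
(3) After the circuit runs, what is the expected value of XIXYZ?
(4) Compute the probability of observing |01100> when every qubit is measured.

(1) The probability of measuring |00010> is 1/32. Key observation: gates 6-7 undo each other exactly, leaving only the rest of the circuit to track.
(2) The final state's coefficient on |11010> equals sqrt(6)*I/8.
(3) The observable XIXYZ averages to 1.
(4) The probability of measuring |01100> is 3/32.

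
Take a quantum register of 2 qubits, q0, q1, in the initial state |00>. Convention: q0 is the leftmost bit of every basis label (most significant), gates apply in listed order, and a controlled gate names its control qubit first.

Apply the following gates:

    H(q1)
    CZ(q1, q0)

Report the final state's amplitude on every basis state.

The resulting statevector has amplitude sqrt(2)/2 on |00>, sqrt(2)/2 on |01>, 0 on |10>, 0 on |11>.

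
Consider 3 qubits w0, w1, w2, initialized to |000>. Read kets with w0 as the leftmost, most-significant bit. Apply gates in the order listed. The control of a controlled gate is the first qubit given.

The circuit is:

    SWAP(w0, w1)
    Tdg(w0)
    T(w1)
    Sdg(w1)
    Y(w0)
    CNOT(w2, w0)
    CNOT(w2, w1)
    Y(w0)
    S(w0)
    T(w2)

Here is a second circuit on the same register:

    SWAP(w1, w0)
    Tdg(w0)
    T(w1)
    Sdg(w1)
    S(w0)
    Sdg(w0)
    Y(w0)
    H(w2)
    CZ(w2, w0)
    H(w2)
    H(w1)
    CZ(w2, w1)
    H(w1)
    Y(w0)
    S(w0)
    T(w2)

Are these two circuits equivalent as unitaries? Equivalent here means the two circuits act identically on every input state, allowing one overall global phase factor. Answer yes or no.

No, they are not equivalent — no single phase factor reconciles the two unitaries.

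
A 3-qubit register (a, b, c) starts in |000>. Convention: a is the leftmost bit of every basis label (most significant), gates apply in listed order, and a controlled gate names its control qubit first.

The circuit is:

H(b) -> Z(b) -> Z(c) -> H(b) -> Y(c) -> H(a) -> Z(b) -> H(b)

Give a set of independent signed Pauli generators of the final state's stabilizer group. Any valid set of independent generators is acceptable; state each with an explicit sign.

The final state is stabilized by the group generated by +XII, -IXI, -IIZ; other independent generating sets are equally valid.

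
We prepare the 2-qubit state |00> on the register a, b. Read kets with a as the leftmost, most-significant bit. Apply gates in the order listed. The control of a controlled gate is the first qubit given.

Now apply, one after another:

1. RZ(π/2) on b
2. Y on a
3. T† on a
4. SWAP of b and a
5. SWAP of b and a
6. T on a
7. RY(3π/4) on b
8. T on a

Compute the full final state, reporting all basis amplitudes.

The final amplitudes are 0 on |00>, 0 on |01>, I*sqrt(2 - sqrt(2))/2 on |10>, I*sqrt(sqrt(2) + 2)/2 on |11>. Key observation: gates 3-6 undo each other exactly, leaving only the rest of the circuit to track.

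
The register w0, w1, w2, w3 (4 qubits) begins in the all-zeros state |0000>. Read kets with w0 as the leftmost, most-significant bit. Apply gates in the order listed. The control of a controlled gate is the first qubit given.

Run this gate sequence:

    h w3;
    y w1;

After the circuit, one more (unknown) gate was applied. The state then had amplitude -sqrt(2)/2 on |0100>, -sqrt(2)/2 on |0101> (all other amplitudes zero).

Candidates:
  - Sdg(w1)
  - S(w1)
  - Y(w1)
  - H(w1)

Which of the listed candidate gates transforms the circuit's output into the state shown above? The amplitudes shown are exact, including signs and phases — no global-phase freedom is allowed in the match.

The applied gate was S(w1).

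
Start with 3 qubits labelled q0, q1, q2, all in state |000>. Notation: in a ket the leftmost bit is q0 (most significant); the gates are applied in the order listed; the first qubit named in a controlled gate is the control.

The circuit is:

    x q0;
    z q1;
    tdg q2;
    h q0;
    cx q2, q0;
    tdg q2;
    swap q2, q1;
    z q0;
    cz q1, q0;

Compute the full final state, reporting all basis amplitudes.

After the circuit, the state carries amplitude sqrt(2)/2 on |000>, sqrt(2)/2 on |100>, and 0 on every other basis state.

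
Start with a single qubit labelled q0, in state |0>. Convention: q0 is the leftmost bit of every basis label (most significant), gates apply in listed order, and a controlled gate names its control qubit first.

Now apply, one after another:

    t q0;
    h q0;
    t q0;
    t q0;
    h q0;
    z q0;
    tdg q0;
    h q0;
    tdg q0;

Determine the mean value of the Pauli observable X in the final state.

In the final state, X has expectation -1/2.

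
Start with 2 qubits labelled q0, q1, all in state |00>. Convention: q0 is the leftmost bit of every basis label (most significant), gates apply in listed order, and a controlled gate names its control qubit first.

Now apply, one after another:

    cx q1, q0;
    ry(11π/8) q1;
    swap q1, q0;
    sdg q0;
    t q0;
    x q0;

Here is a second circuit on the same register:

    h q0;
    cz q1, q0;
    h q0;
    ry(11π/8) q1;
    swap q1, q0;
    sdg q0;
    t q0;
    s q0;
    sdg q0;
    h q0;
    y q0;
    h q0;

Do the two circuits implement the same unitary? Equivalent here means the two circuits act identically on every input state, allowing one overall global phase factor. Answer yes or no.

No, they are not equivalent — no single phase factor reconciles the two unitaries.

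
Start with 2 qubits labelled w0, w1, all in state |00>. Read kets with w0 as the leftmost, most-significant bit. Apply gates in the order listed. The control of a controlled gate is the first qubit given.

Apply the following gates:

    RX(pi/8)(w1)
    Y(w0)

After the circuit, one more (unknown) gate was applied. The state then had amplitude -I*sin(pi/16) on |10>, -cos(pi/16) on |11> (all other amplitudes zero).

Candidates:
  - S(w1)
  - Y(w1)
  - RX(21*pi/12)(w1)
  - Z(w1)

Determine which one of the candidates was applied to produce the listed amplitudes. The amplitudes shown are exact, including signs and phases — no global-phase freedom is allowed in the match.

It was Y(w1) that produced the state shown.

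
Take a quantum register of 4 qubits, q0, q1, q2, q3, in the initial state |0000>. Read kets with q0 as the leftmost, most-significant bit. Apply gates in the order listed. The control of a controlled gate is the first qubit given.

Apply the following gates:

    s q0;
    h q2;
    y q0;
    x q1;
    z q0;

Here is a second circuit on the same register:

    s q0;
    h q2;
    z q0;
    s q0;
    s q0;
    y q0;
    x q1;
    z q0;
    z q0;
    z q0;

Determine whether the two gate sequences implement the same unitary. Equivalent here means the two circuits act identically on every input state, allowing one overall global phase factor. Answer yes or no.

Yes, they are equivalent — the unitaries differ by at most a global phase.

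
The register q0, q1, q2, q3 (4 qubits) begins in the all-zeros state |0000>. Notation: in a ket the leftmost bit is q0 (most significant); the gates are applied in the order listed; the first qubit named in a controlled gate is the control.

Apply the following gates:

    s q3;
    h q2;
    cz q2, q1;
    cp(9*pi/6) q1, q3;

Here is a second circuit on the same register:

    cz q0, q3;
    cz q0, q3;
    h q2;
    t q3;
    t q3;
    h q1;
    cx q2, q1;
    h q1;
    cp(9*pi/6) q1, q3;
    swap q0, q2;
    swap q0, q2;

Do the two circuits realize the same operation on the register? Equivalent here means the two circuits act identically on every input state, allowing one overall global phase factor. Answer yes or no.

Yes — the two circuits implement the same unitary up to a global phase.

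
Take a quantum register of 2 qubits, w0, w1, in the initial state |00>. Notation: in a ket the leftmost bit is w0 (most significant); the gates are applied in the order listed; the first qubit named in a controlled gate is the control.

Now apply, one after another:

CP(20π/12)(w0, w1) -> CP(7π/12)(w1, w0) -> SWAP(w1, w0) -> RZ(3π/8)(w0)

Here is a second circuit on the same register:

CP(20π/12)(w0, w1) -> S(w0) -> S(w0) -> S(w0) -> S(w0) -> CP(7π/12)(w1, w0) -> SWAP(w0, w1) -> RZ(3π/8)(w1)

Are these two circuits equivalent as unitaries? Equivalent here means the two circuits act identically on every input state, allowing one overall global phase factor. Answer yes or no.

No: there is an input state on which the two circuits produce genuinely different outputs (not merely differing by a phase).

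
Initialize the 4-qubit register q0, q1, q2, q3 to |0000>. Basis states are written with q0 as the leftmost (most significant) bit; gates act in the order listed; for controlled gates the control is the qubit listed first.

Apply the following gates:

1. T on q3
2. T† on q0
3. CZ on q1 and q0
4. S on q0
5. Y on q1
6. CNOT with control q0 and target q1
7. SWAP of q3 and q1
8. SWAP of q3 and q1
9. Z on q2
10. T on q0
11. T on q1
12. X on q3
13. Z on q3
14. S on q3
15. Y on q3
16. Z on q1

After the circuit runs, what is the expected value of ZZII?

The observable ZZII averages to -1. Key observation: steps 7-8 multiply out to the identity, so the circuit reduces to the remaining gates.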